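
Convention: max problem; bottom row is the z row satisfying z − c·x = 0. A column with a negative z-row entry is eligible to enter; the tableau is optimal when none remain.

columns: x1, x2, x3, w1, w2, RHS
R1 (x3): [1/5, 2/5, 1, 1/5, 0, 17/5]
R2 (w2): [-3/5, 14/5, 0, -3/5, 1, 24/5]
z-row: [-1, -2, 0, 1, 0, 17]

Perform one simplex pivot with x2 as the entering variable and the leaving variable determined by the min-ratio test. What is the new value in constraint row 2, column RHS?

Ratio test on column x2 — row 1: (17/5)/(2/5) = 17/2; row 2: (24/5)/(14/5) = 12/7. Minimum is 12/7 at row 2 (w2 leaves); pivot element 14/5.
Divide row 2 by 14/5; eliminate column x2 from the other rows.
In the new row 2, the RHS entry is the old entry divided by the pivot: (24/5)/(14/5) = 12/7.

12/7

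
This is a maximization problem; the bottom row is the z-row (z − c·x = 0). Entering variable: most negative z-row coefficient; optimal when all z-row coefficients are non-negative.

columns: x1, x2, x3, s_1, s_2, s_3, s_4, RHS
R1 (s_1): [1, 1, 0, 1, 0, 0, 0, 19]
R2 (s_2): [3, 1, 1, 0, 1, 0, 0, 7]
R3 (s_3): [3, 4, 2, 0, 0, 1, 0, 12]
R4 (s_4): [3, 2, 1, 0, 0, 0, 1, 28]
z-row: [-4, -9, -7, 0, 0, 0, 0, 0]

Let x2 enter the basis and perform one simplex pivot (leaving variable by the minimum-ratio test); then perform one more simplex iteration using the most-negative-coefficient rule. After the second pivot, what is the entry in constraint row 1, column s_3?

0

Ratio test on column x2 — row 1: 19/1 = 19; row 2: 7/1 = 7; row 3: 12/4 = 3; row 4: 28/2 = 14. Minimum is 3 at row 3 (s_3 leaves); pivot element 4.
Divide row 3 by 4; eliminate column x2 from the other rows.
Second iteration: most negative z-row entry is -5/2 in column x3, so x3 enters.
Ratio test on column x3 — row 1: entry -1/2 ≤ 0; row 2: 4/(1/2) = 8; row 3: 3/(1/2) = 6; row 4: entry 0 ≤ 0. Minimum is 6 at row 3 (x2 leaves); pivot element 1/2.
Divide row 3 by 1/2; eliminate column x3 from the other rows.
After both pivots, the entry at constraint row 1, column s_3 is 0.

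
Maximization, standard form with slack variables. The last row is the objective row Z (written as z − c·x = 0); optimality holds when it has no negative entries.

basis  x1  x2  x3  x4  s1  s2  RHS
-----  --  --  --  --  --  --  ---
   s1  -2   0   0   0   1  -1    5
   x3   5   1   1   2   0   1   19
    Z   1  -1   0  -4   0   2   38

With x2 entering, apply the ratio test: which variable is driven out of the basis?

Column x2 entries and ratios — s1: 0 ≤ 0, skip; x3: 19/1 = 19.
Smallest ratio is 19 in the row of x3, so x3 leaves.

x3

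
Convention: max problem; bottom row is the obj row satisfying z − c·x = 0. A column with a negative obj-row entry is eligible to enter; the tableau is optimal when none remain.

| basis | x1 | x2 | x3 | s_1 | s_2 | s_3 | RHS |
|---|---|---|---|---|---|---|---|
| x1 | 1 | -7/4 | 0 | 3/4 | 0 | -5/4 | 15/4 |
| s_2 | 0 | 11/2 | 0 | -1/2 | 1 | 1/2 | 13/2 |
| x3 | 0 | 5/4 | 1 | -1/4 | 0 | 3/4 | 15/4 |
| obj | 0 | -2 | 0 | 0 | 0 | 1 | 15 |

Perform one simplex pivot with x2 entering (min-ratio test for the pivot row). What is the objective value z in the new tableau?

Ratio test on column x2 — row 1: entry -7/4 ≤ 0; row 2: (13/2)/(11/2) = 13/11; row 3: (15/4)/(5/4) = 3. Minimum is 13/11 at row 2 (s_2 leaves); pivot element 11/2.
Pivot on row 2; the obj-row RHS becomes 15 − (-2)·(13/11) = 191/11.

191/11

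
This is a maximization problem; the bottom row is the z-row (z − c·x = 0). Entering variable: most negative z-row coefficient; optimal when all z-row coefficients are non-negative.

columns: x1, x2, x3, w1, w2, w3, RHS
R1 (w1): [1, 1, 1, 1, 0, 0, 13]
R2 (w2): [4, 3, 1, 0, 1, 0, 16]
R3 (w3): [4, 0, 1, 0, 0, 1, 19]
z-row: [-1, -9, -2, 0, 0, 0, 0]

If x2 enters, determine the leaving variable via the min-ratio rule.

Column x2 entries and ratios — w1: 13/1 = 13; w2: 16/3 = 16/3; w3: 0 ≤ 0, skip.
Smallest ratio is 16/3 in the row of w2, so w2 leaves.

w2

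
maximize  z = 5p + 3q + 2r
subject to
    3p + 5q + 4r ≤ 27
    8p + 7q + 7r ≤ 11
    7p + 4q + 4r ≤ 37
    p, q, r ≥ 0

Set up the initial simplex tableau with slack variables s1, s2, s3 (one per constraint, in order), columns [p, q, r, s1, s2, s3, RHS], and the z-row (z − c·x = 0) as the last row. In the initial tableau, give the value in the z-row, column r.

-2

The z-row carries the negated objective coefficients: the r entry is -2.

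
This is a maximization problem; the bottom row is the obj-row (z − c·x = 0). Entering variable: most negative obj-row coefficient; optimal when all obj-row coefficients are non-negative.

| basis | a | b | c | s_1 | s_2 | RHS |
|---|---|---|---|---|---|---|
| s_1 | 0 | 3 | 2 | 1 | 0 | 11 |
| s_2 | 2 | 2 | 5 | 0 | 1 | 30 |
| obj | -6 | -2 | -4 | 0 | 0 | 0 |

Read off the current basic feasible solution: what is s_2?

s_2 is basic (row 2); its value is the RHS of that row, 30.

30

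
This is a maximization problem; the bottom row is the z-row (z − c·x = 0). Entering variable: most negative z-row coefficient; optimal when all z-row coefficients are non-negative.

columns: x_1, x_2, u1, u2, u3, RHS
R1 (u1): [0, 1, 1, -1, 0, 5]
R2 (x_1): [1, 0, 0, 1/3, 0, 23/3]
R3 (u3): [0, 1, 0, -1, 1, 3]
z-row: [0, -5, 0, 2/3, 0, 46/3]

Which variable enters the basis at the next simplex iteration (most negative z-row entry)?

Negative z-row entries: x_2: -5.
The most negative is -5 in column x_2, so x_2 enters.

x_2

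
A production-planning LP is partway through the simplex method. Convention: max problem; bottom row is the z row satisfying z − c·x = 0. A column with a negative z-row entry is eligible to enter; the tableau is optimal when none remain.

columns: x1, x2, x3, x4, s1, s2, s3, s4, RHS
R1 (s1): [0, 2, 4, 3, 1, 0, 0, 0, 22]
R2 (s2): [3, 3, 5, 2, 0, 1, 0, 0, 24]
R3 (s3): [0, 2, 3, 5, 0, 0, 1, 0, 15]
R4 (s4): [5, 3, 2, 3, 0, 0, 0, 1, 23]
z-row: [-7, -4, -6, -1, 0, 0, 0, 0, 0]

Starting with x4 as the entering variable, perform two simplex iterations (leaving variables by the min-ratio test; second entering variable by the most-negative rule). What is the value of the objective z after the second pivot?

Ratio test on column x4 — row 1: 22/3 = 22/3; row 2: 24/2 = 12; row 3: 15/5 = 3; row 4: 23/3 = 23/3. Minimum is 3 at row 3 (s3 leaves); pivot element 5.
Pivot on row 3; the z-row RHS becomes 0 − (-1)·3 = 3.
Next entering variable (most negative z-row entry -7): x1.
Ratio test on column x1 — row 1: entry 0 ≤ 0; row 2: 18/3 = 6; row 3: entry 0 ≤ 0; row 4: 14/5 = 14/5. Minimum is 14/5 at row 4 (s4 leaves); pivot element 5.
After the second pivot the z-row RHS is 3 − (-7)·(14/5) = 113/5.

113/5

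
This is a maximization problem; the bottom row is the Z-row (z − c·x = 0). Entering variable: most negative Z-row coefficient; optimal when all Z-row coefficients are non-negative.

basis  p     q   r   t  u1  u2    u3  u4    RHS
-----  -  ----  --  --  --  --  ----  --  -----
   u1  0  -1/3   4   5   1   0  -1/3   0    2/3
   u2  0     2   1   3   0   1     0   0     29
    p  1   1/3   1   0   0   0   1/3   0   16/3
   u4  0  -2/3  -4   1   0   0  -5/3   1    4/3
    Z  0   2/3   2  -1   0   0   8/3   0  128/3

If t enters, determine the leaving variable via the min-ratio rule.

Column t entries and ratios — u1: (2/3)/5 = 2/15; u2: 29/3 = 29/3; p: 0 ≤ 0, skip; u4: (4/3)/1 = 4/3.
Smallest ratio is 2/15 in the row of u1, so u1 leaves.

u1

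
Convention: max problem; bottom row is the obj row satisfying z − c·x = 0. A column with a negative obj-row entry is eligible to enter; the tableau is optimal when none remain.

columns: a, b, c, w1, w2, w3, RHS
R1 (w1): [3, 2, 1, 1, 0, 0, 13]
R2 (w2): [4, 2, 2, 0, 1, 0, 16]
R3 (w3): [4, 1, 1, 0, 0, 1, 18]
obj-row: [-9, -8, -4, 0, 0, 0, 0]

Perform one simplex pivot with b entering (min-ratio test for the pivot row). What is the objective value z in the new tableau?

Ratio test on column b — row 1: 13/2 = 13/2; row 2: 16/2 = 8; row 3: 18/1 = 18. Minimum is 13/2 at row 1 (w1 leaves); pivot element 2.
Pivot on row 1; the obj-row RHS becomes 0 − (-8)·(13/2) = 52.

52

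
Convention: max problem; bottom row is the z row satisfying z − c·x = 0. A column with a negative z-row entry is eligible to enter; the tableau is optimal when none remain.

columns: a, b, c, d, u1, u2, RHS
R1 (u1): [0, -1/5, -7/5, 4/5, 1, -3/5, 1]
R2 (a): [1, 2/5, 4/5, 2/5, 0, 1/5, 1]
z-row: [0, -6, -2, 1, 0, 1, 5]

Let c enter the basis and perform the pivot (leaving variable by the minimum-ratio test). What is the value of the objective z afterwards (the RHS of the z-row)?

Ratio test on column c — row 1: entry -7/5 ≤ 0; row 2: 1/(4/5) = 5/4. Minimum is 5/4 at row 2 (a leaves); pivot element 4/5.
Pivot on row 2; the z-row RHS becomes 5 − (-2)·(5/4) = 15/2.

15/2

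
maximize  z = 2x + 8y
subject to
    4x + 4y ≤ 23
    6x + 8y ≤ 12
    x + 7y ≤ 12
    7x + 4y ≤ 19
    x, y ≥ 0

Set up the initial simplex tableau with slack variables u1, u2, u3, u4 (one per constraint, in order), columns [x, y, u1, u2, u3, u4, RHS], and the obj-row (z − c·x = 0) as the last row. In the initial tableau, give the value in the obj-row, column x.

-2

The obj-row carries the negated objective coefficients: the x entry is -2.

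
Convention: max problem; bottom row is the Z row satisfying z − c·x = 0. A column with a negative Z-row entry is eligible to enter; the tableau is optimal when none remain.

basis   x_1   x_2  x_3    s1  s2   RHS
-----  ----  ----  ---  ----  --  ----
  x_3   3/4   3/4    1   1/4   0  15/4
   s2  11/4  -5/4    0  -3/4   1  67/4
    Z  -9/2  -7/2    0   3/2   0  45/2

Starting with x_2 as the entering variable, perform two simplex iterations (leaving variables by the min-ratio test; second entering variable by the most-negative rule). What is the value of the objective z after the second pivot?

Ratio test on column x_2 — row 1: (15/4)/(3/4) = 5; row 2: entry -5/4 ≤ 0. Minimum is 5 at row 1 (x_3 leaves); pivot element 3/4.
Pivot on row 1; the Z-row RHS becomes 45/2 − (-7/2)·5 = 40.
Next entering variable (most negative Z-row entry -1): x_1.
Ratio test on column x_1 — row 1: 5/1 = 5; row 2: 23/4 = 23/4. Minimum is 5 at row 1 (x_2 leaves); pivot element 1.
After the second pivot the Z-row RHS is 40 − (-1)·5 = 45.

45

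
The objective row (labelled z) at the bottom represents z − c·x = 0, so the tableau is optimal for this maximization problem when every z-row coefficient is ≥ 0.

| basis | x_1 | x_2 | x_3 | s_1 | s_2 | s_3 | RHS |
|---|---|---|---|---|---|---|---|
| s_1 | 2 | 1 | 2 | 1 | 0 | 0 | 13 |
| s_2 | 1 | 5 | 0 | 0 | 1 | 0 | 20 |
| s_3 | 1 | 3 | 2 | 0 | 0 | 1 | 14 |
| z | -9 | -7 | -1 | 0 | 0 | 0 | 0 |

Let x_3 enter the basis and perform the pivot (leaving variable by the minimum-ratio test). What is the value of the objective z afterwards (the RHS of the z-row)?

13/2

Ratio test on column x_3 — row 1: 13/2 = 13/2; row 2: entry 0 ≤ 0; row 3: 14/2 = 7. Minimum is 13/2 at row 1 (s_1 leaves); pivot element 2.
Pivot on row 1; the z-row RHS becomes 0 − (-1)·(13/2) = 13/2.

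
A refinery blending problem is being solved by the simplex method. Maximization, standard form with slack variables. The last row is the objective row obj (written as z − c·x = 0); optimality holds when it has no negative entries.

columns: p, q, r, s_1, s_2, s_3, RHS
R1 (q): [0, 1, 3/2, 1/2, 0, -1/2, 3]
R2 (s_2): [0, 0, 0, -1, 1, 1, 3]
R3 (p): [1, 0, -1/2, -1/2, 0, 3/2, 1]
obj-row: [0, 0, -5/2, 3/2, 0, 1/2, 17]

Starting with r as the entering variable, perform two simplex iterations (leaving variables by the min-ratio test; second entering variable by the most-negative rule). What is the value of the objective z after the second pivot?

Ratio test on column r — row 1: 3/(3/2) = 2; row 2: entry 0 ≤ 0; row 3: entry -1/2 ≤ 0. Minimum is 2 at row 1 (q leaves); pivot element 3/2.
Pivot on row 1; the obj-row RHS becomes 17 − (-5/2)·2 = 22.
Next entering variable (most negative obj-row entry -1/3): s_3.
Ratio test on column s_3 — row 1: entry -1/3 ≤ 0; row 2: 3/1 = 3; row 3: 2/(4/3) = 3/2. Minimum is 3/2 at row 3 (p leaves); pivot element 4/3.
After the second pivot the obj-row RHS is 22 − (-1/3)·(3/2) = 45/2.

45/2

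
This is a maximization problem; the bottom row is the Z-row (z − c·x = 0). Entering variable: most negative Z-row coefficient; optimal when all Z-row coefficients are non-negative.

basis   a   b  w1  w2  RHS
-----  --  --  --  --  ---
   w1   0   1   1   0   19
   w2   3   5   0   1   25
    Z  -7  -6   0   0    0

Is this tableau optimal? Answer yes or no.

The Z-row has a negative entry -7 in column a, so it is not optimal.

no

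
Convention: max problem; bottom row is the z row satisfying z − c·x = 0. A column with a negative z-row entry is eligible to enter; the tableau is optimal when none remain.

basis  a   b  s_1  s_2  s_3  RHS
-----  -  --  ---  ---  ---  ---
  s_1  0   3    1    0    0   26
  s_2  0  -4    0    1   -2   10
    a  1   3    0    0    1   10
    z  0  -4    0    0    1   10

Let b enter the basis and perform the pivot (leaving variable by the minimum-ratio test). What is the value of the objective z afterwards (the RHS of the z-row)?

Ratio test on column b — row 1: 26/3 = 26/3; row 2: entry -4 ≤ 0; row 3: 10/3 = 10/3. Minimum is 10/3 at row 3 (a leaves); pivot element 3.
Pivot on row 3; the z-row RHS becomes 10 − (-4)·(10/3) = 70/3.

70/3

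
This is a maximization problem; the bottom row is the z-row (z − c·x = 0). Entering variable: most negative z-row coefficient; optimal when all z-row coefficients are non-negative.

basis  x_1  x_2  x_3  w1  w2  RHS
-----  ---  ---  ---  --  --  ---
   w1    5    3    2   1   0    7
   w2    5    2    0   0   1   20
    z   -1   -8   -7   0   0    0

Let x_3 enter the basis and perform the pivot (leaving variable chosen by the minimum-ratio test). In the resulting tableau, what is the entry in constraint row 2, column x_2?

2

Ratio test on column x_3 — row 1: 7/2 = 7/2; row 2: entry 0 ≤ 0. Minimum is 7/2 at row 1 (w1 leaves); pivot element 2.
Divide row 1 by 2; eliminate column x_3 from the other rows.
Row 2 update in column x_2: 2 − 0·(3/2) = 2.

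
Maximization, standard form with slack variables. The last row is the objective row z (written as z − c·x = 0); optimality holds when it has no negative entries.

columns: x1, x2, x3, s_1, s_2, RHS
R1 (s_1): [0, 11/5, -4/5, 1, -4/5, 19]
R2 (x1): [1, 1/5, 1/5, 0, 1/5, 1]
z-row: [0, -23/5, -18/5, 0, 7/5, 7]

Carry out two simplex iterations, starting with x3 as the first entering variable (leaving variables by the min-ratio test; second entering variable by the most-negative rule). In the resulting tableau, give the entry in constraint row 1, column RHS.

8

Ratio test on column x3 — row 1: entry -4/5 ≤ 0; row 2: 1/(1/5) = 5. Minimum is 5 at row 2 (x1 leaves); pivot element 1/5.
Divide row 2 by 1/5; eliminate column x3 from the other rows.
Second iteration: most negative z-row entry is -1 in column x2, so x2 enters.
Ratio test on column x2 — row 1: 23/3 = 23/3; row 2: 5/1 = 5. Minimum is 5 at row 2 (x3 leaves); pivot element 1.
Divide row 2 by 1; eliminate column x2 from the other rows.
After both pivots, the entry at constraint row 1, column RHS is 8.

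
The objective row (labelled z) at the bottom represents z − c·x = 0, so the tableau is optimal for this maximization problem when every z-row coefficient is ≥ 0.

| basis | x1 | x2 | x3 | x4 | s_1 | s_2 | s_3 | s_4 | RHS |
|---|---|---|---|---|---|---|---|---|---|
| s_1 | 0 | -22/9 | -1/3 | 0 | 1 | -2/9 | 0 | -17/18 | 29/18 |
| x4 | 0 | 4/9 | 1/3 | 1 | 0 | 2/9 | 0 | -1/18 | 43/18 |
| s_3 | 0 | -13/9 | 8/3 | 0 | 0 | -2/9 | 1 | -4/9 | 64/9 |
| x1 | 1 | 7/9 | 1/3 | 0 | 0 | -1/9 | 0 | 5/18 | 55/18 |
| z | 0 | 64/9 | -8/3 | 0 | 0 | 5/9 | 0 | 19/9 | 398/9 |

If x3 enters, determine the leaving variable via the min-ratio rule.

Column x3 entries and ratios — s_1: -1/3 ≤ 0, skip; x4: (43/18)/(1/3) = 43/6; s_3: (64/9)/(8/3) = 8/3; x1: (55/18)/(1/3) = 55/6.
Smallest ratio is 8/3 in the row of s_3, so s_3 leaves.

s_3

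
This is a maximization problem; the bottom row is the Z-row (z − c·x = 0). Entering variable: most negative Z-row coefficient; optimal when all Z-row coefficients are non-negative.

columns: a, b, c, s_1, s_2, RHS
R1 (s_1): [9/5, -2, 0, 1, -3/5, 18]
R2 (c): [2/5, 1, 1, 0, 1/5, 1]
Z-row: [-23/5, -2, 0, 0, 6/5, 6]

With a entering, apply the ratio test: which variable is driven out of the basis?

c

Column a entries and ratios — s_1: 18/(9/5) = 10; c: 1/(2/5) = 5/2.
Smallest ratio is 5/2 in the row of c, so c leaves.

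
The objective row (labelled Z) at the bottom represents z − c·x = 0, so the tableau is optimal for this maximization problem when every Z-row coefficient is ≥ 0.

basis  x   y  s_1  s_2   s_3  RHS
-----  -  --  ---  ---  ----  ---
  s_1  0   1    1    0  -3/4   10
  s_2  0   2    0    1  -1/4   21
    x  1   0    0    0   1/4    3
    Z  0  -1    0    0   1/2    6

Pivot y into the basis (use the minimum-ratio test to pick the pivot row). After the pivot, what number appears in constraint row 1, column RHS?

Ratio test on column y — row 1: 10/1 = 10; row 2: 21/2 = 21/2; row 3: entry 0 ≤ 0. Minimum is 10 at row 1 (s_1 leaves); pivot element 1.
Divide row 1 by 1; eliminate column y from the other rows.
In the new row 1, the RHS entry is the old entry divided by the pivot: 10/1 = 10.

10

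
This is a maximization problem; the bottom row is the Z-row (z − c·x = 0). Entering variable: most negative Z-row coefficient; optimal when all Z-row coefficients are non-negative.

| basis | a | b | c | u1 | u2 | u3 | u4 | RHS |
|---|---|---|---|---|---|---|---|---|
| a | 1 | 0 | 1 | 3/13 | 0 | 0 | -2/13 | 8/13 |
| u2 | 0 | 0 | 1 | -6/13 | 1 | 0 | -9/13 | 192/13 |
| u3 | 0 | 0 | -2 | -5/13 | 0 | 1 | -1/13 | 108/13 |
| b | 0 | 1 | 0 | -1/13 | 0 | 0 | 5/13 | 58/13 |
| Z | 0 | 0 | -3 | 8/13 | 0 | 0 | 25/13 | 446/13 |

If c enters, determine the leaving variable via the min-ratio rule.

Column c entries and ratios — a: (8/13)/1 = 8/13; u2: (192/13)/1 = 192/13; u3: -2 ≤ 0, skip; b: 0 ≤ 0, skip.
Smallest ratio is 8/13 in the row of a, so a leaves.

a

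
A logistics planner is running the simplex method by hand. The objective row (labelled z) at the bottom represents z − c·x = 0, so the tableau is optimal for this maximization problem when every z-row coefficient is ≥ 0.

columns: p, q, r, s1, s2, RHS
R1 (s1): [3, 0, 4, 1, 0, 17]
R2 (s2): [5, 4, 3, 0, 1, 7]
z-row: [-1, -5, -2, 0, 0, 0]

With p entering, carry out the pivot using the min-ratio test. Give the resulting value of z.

7/5

Ratio test on column p — row 1: 17/3 = 17/3; row 2: 7/5 = 7/5. Minimum is 7/5 at row 2 (s2 leaves); pivot element 5.
Pivot on row 2; the z-row RHS becomes 0 − (-1)·(7/5) = 7/5.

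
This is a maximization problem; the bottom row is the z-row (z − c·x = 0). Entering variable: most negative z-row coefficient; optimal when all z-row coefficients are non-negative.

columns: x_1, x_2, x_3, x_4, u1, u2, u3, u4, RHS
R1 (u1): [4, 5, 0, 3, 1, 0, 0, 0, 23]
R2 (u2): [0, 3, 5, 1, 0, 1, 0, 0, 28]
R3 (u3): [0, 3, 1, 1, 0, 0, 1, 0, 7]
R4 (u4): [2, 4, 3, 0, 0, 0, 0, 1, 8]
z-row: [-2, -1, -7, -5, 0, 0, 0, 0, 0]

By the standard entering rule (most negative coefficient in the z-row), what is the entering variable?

Negative z-row entries: x_1: -2, x_2: -1, x_3: -7, x_4: -5.
The most negative is -7 in column x_3, so x_3 enters.

x_3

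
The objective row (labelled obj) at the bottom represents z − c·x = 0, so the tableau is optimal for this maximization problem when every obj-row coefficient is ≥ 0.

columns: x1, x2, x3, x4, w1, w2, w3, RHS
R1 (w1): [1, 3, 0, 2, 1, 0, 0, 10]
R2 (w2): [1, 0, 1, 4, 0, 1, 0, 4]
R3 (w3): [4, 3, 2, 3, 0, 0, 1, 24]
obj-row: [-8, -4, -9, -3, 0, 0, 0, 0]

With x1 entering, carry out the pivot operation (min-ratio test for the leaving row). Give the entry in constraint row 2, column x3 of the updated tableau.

Ratio test on column x1 — row 1: 10/1 = 10; row 2: 4/1 = 4; row 3: 24/4 = 6. Minimum is 4 at row 2 (w2 leaves); pivot element 1.
Divide row 2 by 1; eliminate column x1 from the other rows.
In the new row 2, the x3 entry is the old entry divided by the pivot: 1/1 = 1.

1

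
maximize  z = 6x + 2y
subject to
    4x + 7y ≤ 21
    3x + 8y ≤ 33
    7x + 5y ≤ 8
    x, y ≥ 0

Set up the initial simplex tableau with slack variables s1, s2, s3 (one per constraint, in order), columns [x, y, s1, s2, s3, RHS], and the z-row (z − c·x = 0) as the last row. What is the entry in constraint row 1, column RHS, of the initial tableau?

The RHS of constraint 1 is b_1 = 21.

21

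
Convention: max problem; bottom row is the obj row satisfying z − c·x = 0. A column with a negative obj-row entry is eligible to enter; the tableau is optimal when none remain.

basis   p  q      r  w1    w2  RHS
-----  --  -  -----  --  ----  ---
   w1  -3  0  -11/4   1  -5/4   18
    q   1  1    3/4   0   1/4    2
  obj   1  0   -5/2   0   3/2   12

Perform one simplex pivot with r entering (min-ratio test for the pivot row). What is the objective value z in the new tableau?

56/3

Ratio test on column r — row 1: entry -11/4 ≤ 0; row 2: 2/(3/4) = 8/3. Minimum is 8/3 at row 2 (q leaves); pivot element 3/4.
Pivot on row 2; the obj-row RHS becomes 12 − (-5/2)·(8/3) = 56/3.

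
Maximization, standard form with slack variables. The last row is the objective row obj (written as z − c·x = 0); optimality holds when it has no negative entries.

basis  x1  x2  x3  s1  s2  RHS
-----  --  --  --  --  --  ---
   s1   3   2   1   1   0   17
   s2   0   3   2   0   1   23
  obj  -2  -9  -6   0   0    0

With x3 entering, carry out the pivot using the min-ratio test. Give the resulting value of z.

69

Ratio test on column x3 — row 1: 17/1 = 17; row 2: 23/2 = 23/2. Minimum is 23/2 at row 2 (s2 leaves); pivot element 2.
Pivot on row 2; the obj-row RHS becomes 0 − (-6)·(23/2) = 69.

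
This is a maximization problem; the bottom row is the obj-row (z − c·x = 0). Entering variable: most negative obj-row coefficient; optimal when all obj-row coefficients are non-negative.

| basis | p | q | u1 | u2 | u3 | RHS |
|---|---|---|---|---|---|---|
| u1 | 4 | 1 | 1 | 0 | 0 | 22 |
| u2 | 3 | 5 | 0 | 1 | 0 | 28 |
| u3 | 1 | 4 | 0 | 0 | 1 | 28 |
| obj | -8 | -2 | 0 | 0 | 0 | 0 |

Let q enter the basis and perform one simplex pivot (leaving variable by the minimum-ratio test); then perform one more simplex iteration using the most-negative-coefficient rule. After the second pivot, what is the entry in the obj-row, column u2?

0

Ratio test on column q — row 1: 22/1 = 22; row 2: 28/5 = 28/5; row 3: 28/4 = 7. Minimum is 28/5 at row 2 (u2 leaves); pivot element 5.
Divide row 2 by 5; eliminate column q from the other rows.
Second iteration: most negative obj-row entry is -34/5 in column p, so p enters.
Ratio test on column p — row 1: (82/5)/(17/5) = 82/17; row 2: (28/5)/(3/5) = 28/3; row 3: entry -7/5 ≤ 0. Minimum is 82/17 at row 1 (u1 leaves); pivot element 17/5.
Divide row 1 by 17/5; eliminate column p from the other rows.
After both pivots, the entry at the obj-row, column u2 is 0.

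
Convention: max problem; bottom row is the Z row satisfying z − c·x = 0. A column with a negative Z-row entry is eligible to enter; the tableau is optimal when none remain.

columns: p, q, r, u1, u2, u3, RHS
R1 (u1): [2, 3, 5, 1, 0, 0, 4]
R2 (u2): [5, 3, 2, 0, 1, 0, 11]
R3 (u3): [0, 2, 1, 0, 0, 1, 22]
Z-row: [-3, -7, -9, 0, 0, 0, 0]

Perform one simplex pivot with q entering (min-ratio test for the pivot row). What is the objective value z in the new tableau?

Ratio test on column q — row 1: 4/3 = 4/3; row 2: 11/3 = 11/3; row 3: 22/2 = 11. Minimum is 4/3 at row 1 (u1 leaves); pivot element 3.
Pivot on row 1; the Z-row RHS becomes 0 − (-7)·(4/3) = 28/3.

28/3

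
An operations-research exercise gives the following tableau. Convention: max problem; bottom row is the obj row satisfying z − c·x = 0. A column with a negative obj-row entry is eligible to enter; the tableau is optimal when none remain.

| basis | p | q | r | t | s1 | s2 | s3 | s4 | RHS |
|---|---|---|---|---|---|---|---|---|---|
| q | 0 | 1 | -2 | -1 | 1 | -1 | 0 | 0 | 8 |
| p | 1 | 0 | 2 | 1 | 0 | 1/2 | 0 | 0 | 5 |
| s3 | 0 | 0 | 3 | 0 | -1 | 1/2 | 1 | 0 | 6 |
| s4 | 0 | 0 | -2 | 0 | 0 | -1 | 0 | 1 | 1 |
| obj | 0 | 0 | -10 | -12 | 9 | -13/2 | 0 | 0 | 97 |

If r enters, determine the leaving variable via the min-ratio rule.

s3

Column r entries and ratios — q: -2 ≤ 0, skip; p: 5/2 = 5/2; s3: 6/3 = 2; s4: -2 ≤ 0, skip.
Smallest ratio is 2 in the row of s3, so s3 leaves.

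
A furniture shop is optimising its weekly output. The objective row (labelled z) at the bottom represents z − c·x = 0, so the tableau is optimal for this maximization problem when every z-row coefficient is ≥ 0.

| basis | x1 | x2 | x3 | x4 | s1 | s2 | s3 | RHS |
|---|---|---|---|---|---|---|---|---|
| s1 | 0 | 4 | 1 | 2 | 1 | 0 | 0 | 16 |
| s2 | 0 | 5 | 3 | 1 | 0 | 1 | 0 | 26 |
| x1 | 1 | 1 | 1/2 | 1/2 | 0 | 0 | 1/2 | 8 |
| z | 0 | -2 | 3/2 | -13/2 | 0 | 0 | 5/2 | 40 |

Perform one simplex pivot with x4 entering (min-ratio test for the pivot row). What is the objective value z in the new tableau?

Ratio test on column x4 — row 1: 16/2 = 8; row 2: 26/1 = 26; row 3: 8/(1/2) = 16. Minimum is 8 at row 1 (s1 leaves); pivot element 2.
Pivot on row 1; the z-row RHS becomes 40 − (-13/2)·8 = 92.

92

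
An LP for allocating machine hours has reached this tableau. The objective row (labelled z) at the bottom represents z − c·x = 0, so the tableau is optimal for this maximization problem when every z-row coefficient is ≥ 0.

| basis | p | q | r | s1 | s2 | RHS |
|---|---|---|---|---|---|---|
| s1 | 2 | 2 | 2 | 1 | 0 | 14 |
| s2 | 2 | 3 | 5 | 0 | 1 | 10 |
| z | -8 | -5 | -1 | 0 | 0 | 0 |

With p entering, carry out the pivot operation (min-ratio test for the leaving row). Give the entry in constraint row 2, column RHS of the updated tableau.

5

Ratio test on column p — row 1: 14/2 = 7; row 2: 10/2 = 5. Minimum is 5 at row 2 (s2 leaves); pivot element 2.
Divide row 2 by 2; eliminate column p from the other rows.
In the new row 2, the RHS entry is the old entry divided by the pivot: 10/2 = 5.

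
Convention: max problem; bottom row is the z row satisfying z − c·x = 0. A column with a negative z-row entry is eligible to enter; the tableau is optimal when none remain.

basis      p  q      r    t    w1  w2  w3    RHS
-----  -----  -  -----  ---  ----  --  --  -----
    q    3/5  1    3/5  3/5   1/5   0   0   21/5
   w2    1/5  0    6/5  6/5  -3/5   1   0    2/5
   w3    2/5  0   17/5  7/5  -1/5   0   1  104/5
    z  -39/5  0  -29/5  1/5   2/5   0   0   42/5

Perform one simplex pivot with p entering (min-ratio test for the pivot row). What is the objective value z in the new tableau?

Ratio test on column p — row 1: (21/5)/(3/5) = 7; row 2: (2/5)/(1/5) = 2; row 3: (104/5)/(2/5) = 52. Minimum is 2 at row 2 (w2 leaves); pivot element 1/5.
Pivot on row 2; the z-row RHS becomes 42/5 − (-39/5)·2 = 24.

24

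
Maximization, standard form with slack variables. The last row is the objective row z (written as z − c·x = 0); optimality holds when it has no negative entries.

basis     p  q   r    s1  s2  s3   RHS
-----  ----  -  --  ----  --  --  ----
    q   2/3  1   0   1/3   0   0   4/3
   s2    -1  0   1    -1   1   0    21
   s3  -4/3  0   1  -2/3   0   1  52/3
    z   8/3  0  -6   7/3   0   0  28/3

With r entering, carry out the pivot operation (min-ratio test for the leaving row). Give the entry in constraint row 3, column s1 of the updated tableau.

-2/3

Ratio test on column r — row 1: entry 0 ≤ 0; row 2: 21/1 = 21; row 3: (52/3)/1 = 52/3. Minimum is 52/3 at row 3 (s3 leaves); pivot element 1.
Divide row 3 by 1; eliminate column r from the other rows.
In the new row 3, the s1 entry is the old entry divided by the pivot: (-2/3)/1 = -2/3.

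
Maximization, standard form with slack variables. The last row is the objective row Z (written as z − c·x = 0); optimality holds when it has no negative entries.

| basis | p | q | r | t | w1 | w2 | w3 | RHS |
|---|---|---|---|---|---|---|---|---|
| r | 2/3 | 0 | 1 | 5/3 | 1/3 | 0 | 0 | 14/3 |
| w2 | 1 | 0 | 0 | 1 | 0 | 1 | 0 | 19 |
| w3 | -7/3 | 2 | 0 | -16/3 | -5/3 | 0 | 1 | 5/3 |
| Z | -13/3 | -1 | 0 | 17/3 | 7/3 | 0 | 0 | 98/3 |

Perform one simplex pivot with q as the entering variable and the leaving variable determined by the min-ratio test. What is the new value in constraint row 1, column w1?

Ratio test on column q — row 1: entry 0 ≤ 0; row 2: entry 0 ≤ 0; row 3: (5/3)/2 = 5/6. Minimum is 5/6 at row 3 (w3 leaves); pivot element 2.
Divide row 3 by 2; eliminate column q from the other rows.
Row 1 update in column w1: 1/3 − 0·(-5/6) = 1/3.

1/3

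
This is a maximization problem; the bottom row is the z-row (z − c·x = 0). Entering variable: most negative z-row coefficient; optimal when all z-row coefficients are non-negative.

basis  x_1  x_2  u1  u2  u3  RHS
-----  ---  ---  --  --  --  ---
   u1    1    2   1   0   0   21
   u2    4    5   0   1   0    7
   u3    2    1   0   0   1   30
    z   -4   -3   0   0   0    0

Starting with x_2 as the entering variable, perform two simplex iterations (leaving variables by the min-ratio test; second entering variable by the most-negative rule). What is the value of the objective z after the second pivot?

7

Ratio test on column x_2 — row 1: 21/2 = 21/2; row 2: 7/5 = 7/5; row 3: 30/1 = 30. Minimum is 7/5 at row 2 (u2 leaves); pivot element 5.
Pivot on row 2; the z-row RHS becomes 0 − (-3)·(7/5) = 21/5.
Next entering variable (most negative z-row entry -8/5): x_1.
Ratio test on column x_1 — row 1: entry -3/5 ≤ 0; row 2: (7/5)/(4/5) = 7/4; row 3: (143/5)/(6/5) = 143/6. Minimum is 7/4 at row 2 (x_2 leaves); pivot element 4/5.
After the second pivot the z-row RHS is 21/5 − (-8/5)·(7/4) = 7.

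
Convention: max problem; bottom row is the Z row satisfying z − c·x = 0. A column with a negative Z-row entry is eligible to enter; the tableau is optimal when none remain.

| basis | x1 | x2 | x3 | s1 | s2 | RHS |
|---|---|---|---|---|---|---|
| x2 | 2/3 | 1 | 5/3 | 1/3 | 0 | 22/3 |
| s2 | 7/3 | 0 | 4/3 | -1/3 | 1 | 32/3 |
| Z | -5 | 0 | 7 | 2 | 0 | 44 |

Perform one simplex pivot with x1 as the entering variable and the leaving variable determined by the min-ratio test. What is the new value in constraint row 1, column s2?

Ratio test on column x1 — row 1: (22/3)/(2/3) = 11; row 2: (32/3)/(7/3) = 32/7. Minimum is 32/7 at row 2 (s2 leaves); pivot element 7/3.
Divide row 2 by 7/3; eliminate column x1 from the other rows.
Row 1 update in column s2: 0 − (2/3)·(3/7) = -2/7.

-2/7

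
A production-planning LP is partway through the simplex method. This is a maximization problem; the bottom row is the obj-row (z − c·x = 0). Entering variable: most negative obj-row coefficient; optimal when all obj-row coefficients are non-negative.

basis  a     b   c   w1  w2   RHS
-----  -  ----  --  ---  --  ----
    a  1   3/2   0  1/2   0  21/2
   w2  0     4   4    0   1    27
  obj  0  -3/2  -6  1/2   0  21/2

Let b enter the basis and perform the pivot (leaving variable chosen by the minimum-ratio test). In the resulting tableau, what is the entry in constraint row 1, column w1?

1/2

Ratio test on column b — row 1: (21/2)/(3/2) = 7; row 2: 27/4 = 27/4. Minimum is 27/4 at row 2 (w2 leaves); pivot element 4.
Divide row 2 by 4; eliminate column b from the other rows.
Row 1 update in column w1: 1/2 − (3/2)·0 = 1/2.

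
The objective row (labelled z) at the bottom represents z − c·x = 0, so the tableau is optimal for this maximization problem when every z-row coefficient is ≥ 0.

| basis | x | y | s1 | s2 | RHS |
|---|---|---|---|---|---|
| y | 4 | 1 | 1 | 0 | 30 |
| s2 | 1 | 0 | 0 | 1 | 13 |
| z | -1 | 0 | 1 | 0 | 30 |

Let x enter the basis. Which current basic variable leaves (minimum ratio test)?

Column x entries and ratios — y: 30/4 = 15/2; s2: 13/1 = 13.
Smallest ratio is 15/2 in the row of y, so y leaves.

y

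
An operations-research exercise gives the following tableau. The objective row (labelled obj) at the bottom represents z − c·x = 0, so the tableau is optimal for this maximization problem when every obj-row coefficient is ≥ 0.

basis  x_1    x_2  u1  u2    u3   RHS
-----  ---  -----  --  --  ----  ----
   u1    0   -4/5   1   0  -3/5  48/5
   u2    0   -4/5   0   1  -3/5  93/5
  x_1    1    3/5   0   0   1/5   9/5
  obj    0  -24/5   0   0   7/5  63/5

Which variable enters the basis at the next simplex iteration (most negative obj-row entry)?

x_2

Negative obj-row entries: x_2: -24/5.
The most negative is -24/5 in column x_2, so x_2 enters.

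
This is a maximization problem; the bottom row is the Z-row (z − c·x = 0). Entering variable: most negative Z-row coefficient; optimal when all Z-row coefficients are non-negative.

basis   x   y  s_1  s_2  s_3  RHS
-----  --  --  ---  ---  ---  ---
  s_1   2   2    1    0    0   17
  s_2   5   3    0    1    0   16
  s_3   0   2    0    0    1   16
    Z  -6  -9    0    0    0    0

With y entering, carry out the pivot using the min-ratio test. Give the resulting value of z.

Ratio test on column y — row 1: 17/2 = 17/2; row 2: 16/3 = 16/3; row 3: 16/2 = 8. Minimum is 16/3 at row 2 (s_2 leaves); pivot element 3.
Pivot on row 2; the Z-row RHS becomes 0 − (-9)·(16/3) = 48.

48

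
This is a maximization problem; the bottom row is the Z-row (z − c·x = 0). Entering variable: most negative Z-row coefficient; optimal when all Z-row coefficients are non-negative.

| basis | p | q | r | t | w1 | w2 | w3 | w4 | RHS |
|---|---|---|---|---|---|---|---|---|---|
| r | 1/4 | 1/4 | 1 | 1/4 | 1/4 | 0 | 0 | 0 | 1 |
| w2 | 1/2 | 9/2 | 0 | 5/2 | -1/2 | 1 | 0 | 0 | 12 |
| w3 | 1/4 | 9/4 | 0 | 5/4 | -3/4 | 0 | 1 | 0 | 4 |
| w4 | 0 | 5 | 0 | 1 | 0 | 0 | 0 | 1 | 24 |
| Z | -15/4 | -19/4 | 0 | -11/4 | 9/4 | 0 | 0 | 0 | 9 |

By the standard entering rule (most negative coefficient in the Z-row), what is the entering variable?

Negative Z-row entries: p: -15/4, q: -19/4, t: -11/4.
The most negative is -19/4 in column q, so q enters.

q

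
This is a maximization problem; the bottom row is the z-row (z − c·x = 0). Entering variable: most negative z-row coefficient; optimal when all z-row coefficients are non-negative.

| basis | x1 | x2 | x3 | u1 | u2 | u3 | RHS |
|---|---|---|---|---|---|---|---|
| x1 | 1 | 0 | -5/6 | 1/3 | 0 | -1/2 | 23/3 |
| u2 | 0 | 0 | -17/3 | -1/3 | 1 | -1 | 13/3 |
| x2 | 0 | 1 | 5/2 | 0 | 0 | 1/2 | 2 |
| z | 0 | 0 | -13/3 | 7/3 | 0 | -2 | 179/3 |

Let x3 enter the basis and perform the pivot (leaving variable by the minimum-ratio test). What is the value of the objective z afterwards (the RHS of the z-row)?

947/15

Ratio test on column x3 — row 1: entry -5/6 ≤ 0; row 2: entry -17/3 ≤ 0; row 3: 2/(5/2) = 4/5. Minimum is 4/5 at row 3 (x2 leaves); pivot element 5/2.
Pivot on row 3; the z-row RHS becomes 179/3 − (-13/3)·(4/5) = 947/15.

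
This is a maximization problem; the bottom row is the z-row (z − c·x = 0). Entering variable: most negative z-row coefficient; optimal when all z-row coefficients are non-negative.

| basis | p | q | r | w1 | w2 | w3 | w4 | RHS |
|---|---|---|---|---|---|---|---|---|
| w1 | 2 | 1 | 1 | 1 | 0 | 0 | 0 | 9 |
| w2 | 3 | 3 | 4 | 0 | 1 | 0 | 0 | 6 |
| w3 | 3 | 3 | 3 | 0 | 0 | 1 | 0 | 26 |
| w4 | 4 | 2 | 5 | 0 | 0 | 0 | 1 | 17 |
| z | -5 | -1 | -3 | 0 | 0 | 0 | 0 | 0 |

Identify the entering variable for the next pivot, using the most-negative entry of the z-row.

p

Negative z-row entries: p: -5, q: -1, r: -3.
The most negative is -5 in column p, so p enters.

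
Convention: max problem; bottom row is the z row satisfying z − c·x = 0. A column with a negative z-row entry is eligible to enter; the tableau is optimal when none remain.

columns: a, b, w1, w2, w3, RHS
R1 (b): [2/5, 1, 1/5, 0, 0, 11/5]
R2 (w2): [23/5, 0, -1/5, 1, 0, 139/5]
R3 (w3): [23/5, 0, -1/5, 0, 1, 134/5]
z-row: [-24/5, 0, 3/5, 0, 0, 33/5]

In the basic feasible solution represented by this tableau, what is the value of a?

0

a is not in the basis, so in the current basic feasible solution a = 0.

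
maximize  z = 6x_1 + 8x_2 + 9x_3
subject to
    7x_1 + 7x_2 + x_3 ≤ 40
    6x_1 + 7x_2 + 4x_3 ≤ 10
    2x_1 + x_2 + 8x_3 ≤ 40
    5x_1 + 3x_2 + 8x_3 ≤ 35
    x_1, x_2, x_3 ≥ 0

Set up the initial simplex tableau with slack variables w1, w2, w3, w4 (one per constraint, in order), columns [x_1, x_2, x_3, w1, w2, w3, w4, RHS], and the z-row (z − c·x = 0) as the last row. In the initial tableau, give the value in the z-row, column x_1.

-6

The z-row carries the negated objective coefficients: the x_1 entry is -6.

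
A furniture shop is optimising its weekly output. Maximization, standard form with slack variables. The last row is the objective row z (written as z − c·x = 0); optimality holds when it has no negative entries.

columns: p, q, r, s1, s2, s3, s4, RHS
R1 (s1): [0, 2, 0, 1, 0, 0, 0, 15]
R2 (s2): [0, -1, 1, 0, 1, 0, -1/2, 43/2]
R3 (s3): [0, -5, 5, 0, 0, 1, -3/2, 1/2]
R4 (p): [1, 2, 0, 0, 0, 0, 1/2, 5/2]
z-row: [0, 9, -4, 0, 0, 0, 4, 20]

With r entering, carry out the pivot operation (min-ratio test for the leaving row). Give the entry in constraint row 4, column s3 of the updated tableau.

Ratio test on column r — row 1: entry 0 ≤ 0; row 2: (43/2)/1 = 43/2; row 3: (1/2)/5 = 1/10; row 4: entry 0 ≤ 0. Minimum is 1/10 at row 3 (s3 leaves); pivot element 5.
Divide row 3 by 5; eliminate column r from the other rows.
Row 4 update in column s3: 0 − 0·(1/5) = 0.

0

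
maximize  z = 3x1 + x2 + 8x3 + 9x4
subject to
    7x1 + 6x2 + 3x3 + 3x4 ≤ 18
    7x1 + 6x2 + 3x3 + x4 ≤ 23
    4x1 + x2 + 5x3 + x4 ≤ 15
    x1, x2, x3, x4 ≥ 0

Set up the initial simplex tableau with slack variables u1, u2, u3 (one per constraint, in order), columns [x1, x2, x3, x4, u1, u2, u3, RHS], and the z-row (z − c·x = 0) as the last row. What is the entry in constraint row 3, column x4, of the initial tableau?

Constraint 3 has coefficient 1 on x4.

1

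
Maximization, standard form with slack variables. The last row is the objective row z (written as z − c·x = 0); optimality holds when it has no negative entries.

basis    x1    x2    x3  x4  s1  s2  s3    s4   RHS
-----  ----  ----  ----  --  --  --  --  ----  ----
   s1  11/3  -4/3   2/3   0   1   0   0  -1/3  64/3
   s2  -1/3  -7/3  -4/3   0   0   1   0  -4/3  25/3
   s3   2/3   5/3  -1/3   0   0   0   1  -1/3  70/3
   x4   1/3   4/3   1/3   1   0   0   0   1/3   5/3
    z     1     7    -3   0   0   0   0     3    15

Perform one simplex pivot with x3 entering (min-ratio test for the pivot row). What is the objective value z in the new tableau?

Ratio test on column x3 — row 1: (64/3)/(2/3) = 32; row 2: entry -4/3 ≤ 0; row 3: entry -1/3 ≤ 0; row 4: (5/3)/(1/3) = 5. Minimum is 5 at row 4 (x4 leaves); pivot element 1/3.
Pivot on row 4; the z-row RHS becomes 15 − (-3)·5 = 30.

30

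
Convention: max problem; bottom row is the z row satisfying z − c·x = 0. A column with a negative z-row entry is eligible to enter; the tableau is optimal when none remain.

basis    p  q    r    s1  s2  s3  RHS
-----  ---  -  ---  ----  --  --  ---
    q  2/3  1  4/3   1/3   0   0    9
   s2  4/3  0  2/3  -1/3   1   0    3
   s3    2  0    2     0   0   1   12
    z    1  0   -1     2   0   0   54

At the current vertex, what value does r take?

0

r is not in the basis, so in the current basic feasible solution r = 0.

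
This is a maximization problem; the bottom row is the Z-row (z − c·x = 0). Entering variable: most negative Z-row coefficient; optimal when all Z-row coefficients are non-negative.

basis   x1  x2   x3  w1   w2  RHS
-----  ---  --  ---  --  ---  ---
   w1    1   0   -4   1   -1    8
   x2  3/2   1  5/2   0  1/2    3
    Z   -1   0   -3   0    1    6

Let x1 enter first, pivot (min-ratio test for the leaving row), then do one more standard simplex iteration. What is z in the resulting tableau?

48/5

Ratio test on column x1 — row 1: 8/1 = 8; row 2: 3/(3/2) = 2. Minimum is 2 at row 2 (x2 leaves); pivot element 3/2.
Pivot on row 2; the Z-row RHS becomes 6 − (-1)·2 = 8.
Next entering variable (most negative Z-row entry -4/3): x3.
Ratio test on column x3 — row 1: entry -17/3 ≤ 0; row 2: 2/(5/3) = 6/5. Minimum is 6/5 at row 2 (x1 leaves); pivot element 5/3.
After the second pivot the Z-row RHS is 8 − (-4/3)·(6/5) = 48/5.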